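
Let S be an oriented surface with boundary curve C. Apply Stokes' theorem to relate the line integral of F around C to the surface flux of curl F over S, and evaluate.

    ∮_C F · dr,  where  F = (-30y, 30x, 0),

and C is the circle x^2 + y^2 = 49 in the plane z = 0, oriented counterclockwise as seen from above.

Let S be the flat disk x^2 + y^2 ≤ 49 in the plane z = 0, with upward unit normal n̂ = ẑ. By Stokes' theorem,

    ∮_C F · dr = ∬_S (∇ × F) · n̂ dS = ∬_D (curl F)_z dA,

where D is the disk x^2 + y^2 ≤ 49.

Compute the curl of F = (-30y, 30x, 0):
    (∇ × F)_x = ∂F_z/∂y - ∂F_y/∂z = 0,
    (∇ × F)_y = ∂F_x/∂z - ∂F_z/∂x = 0,
    (∇ × F)_z = ∂F_y/∂x - ∂F_x/∂y = 60.

On z = 0, (curl F)_z = 60.

Convert to polar (x = r cos θ, y = r sin θ, dA = r dr dθ); the integrand becomes 60, so

    ∬_D (curl F)_z dA = ∫_0^{2π} ∫_0^{7} (60) · r dr dθ.

Inner (r from 0 to 7): 1470.
Outer (θ from 0 to 2π): 2940π.

Therefore ∮_C F · dr = 2940π.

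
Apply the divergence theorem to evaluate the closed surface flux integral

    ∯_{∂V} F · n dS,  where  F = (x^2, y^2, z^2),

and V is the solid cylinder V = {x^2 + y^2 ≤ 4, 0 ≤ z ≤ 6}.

By the divergence theorem,

    ∯_{∂V} F · n dS = ∭_V (∇ · F) dV.

Compute the divergence:
    ∇ · F = ∂F_x/∂x + ∂F_y/∂y + ∂F_z/∂z = 2x + 2y + 2z.

In cylindrical coordinates, x = r cos(θ), y = r sin(θ), z = z, dV = r dr dθ dz, with 0 ≤ r ≤ 2, 0 ≤ θ ≤ 2π, 0 ≤ z ≤ 6.

The integrand, after substitution and multiplying by the volume element, becomes (2sqrt(2)r sin(θ + π/4) + 2z) · r, so

    ∭_V (∇·F) dV = ∫_0^{2π} ∫_0^{2} ∫_0^{6} (2sqrt(2)r sin(θ + π/4) + 2z) · r dz dr dθ.

Inner (z from 0 to 6): 12r (sqrt(2)r sin(θ + π/4) + 3).
Middle (r from 0 to 2): 32sqrt(2)sin(θ + π/4) + 72.
Outer (θ from 0 to 2π): 144π.

Therefore ∯_{∂V} F · n dS = 144π.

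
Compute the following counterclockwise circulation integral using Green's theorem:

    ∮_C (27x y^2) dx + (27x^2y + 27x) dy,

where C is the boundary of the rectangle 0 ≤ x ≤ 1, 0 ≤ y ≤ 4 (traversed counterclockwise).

Green's theorem converts the closed line integral into a double integral over the enclosed region D:

    ∮_C P dx + Q dy = ∬_D (∂Q/∂x - ∂P/∂y) dA.

Here P = 27x y^2, Q = 27x^2y + 27x, so

    ∂Q/∂x = 54x y + 27,    ∂P/∂y = 54x y,
    ∂Q/∂x - ∂P/∂y = 27.

D is the region 0 ≤ x ≤ 1, 0 ≤ y ≤ 4. Evaluating the double integral:

    ∬_D (27) dA = ∫_0^{1} ∫_0^{4} (27) dy dx.

Inner (y from 0 to 4): 108.
Outer (x from 0 to 1): 108.

Therefore ∮_C P dx + Q dy = 108.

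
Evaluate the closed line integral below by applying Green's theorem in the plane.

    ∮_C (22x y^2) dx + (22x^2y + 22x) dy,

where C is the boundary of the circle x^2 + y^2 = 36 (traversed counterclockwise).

Green's theorem converts the closed line integral into a double integral over the enclosed region D:

    ∮_C P dx + Q dy = ∬_D (∂Q/∂x - ∂P/∂y) dA.

Here P = 22x y^2, Q = 22x^2y + 22x, so

    ∂Q/∂x = 44x y + 22,    ∂P/∂y = 44x y,
    ∂Q/∂x - ∂P/∂y = 22.

D is the region x^2 + y^2 ≤ 36. Evaluating the double integral:

In polar coordinates (x = r cos θ, y = r sin θ, dA = r dr dθ) the integrand becomes 22, so

    ∬_D (22) dA = ∫_0^{2π} ∫_0^{6} (22) · r dr dθ.

Inner (r from 0 to 6): 396.
Outer (θ from 0 to 2π): 792π.

Therefore ∮_C P dx + Q dy = 792π.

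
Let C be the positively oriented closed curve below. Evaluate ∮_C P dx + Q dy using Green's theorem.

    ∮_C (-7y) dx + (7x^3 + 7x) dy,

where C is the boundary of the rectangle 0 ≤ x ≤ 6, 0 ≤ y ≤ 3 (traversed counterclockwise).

Green's theorem converts the closed line integral into a double integral over the enclosed region D:

    ∮_C P dx + Q dy = ∬_D (∂Q/∂x - ∂P/∂y) dA.

Here P = -7y, Q = 7x^3 + 7x, so

    ∂Q/∂x = 21x^2 + 7,    ∂P/∂y = -7,
    ∂Q/∂x - ∂P/∂y = 21x^2 + 14.

D is the region 0 ≤ x ≤ 6, 0 ≤ y ≤ 3. Evaluating the double integral:

    ∬_D (21x^2 + 14) dA = ∫_0^{6} ∫_0^{3} (21x^2 + 14) dy dx.

Inner (y from 0 to 3): 63x^2 + 42.
Outer (x from 0 to 6): 4788.

Therefore ∮_C P dx + Q dy = 4788.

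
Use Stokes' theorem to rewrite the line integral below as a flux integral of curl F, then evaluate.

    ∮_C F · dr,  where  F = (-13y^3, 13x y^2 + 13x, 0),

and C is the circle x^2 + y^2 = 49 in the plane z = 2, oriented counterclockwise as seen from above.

Let S be the flat disk x^2 + y^2 ≤ 49 in the plane z = 2, with upward unit normal n̂ = ẑ. By Stokes' theorem,

    ∮_C F · dr = ∬_S (∇ × F) · n̂ dS = ∬_D (curl F)_z dA,

where D is the disk x^2 + y^2 ≤ 49.

Compute the curl of F = (-13y^3, 13x y^2 + 13x, 0):
    (∇ × F)_x = ∂F_z/∂y - ∂F_y/∂z = 0,
    (∇ × F)_y = ∂F_x/∂z - ∂F_z/∂x = 0,
    (∇ × F)_z = ∂F_y/∂x - ∂F_x/∂y = 52y^2 + 13.

On z = 2, (curl F)_z = 52y^2 + 13.

Convert to polar (x = r cos θ, y = r sin θ, dA = r dr dθ); the integrand becomes 52r^2sin(θ)^2 + 13, so

    ∬_D (curl F)_z dA = ∫_0^{2π} ∫_0^{7} (52r^2sin(θ)^2 + 13) · r dr dθ.

Inner (r from 0 to 7): 31213sin(θ)^2 + 637/2.
Outer (θ from 0 to 2π): 31850π.

Therefore ∮_C F · dr = 31850π.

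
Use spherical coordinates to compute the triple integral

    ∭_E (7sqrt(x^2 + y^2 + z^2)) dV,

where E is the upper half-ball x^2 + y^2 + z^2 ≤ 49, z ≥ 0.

In spherical coordinates, x = ρ sin(φ) cos(θ), y = ρ sin(φ) sin(θ), z = ρ cos(φ), and dV = ρ^2 sin(φ) dρ dφ dθ.

The integrand becomes 7ρ, so

    ∭_E (7sqrt(x^2 + y^2 + z^2)) dV = ∫_{0}^{2π} ∫_{0}^{π/2} ∫_{0}^{7} (7ρ) · ρ^2 sin(φ) dρ dφ dθ.

Inner (ρ): 16807sin(φ)/4.
Middle (φ): 16807/4.
Outer (θ): 16807π/2.

Therefore the triple integral equals 16807π/2.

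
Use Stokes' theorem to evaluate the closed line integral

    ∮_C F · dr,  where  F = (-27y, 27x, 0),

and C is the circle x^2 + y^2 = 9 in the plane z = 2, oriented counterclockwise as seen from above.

Let S be the flat disk x^2 + y^2 ≤ 9 in the plane z = 2, with upward unit normal n̂ = ẑ. By Stokes' theorem,

    ∮_C F · dr = ∬_S (∇ × F) · n̂ dS = ∬_D (curl F)_z dA,

where D is the disk x^2 + y^2 ≤ 9.

Compute the curl of F = (-27y, 27x, 0):
    (∇ × F)_x = ∂F_z/∂y - ∂F_y/∂z = 0,
    (∇ × F)_y = ∂F_x/∂z - ∂F_z/∂x = 0,
    (∇ × F)_z = ∂F_y/∂x - ∂F_x/∂y = 54.

On z = 2, (curl F)_z = 54.

Convert to polar (x = r cos θ, y = r sin θ, dA = r dr dθ); the integrand becomes 54, so

    ∬_D (curl F)_z dA = ∫_0^{2π} ∫_0^{3} (54) · r dr dθ.

Inner (r from 0 to 3): 243.
Outer (θ from 0 to 2π): 486π.

Therefore ∮_C F · dr = 486π.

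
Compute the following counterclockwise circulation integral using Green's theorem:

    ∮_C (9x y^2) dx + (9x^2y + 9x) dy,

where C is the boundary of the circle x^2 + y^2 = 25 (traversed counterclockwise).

Green's theorem converts the closed line integral into a double integral over the enclosed region D:

    ∮_C P dx + Q dy = ∬_D (∂Q/∂x - ∂P/∂y) dA.

Here P = 9x y^2, Q = 9x^2y + 9x, so

    ∂Q/∂x = 18x y + 9,    ∂P/∂y = 18x y,
    ∂Q/∂x - ∂P/∂y = 9.

D is the region x^2 + y^2 ≤ 25. Evaluating the double integral:

In polar coordinates (x = r cos θ, y = r sin θ, dA = r dr dθ) the integrand becomes 9, so

    ∬_D (9) dA = ∫_0^{2π} ∫_0^{5} (9) · r dr dθ.

Inner (r from 0 to 5): 225/2.
Outer (θ from 0 to 2π): 225π.

Therefore ∮_C P dx + Q dy = 225π.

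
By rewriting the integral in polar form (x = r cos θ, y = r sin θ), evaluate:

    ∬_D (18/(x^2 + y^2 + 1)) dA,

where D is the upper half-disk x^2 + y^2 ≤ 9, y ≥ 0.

The region D is 0 ≤ r ≤ 3, 0 ≤ θ ≤ π in polar coordinates, where x = r cos(θ), y = r sin(θ), and dA = r dr dθ.

Under the substitution, the integrand becomes 18/(r^2 + 1), so

    ∬_D (18/(x^2 + y^2 + 1)) dA = ∫_{0}^{π} ∫_{0}^{3} (18/(r^2 + 1)) · r dr dθ.

Inner integral (in r): ∫_{0}^{3} (18/(r^2 + 1)) · r dr = log(1000000000).

Outer integral (in θ): ∫_{0}^{π} (log(1000000000)) dθ = log(1000000000^π).

Therefore ∬_D (18/(x^2 + y^2 + 1)) dA = log(1000000000^π).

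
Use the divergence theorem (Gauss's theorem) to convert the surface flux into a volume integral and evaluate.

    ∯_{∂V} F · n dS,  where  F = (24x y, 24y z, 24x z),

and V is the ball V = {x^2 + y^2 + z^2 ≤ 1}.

By the divergence theorem,

    ∯_{∂V} F · n dS = ∭_V (∇ · F) dV.

Compute the divergence:
    ∇ · F = ∂F_x/∂x + ∂F_y/∂y + ∂F_z/∂z = 24y + 24z + 24x = 24x + 24y + 24z.

In spherical coordinates, x = ρ sin(φ) cos(θ), y = ρ sin(φ) sin(θ), z = ρ cos(φ), dV = ρ^2 sin(φ) dρ dφ dθ, with 0 ≤ ρ ≤ 1, 0 ≤ φ ≤ π, 0 ≤ θ ≤ 2π.

The integrand, after substitution and multiplying by the volume element, becomes (24ρ (sqrt(2)sin(φ)sin(θ + π/4) + cos(φ))) · ρ^2 sin(φ), so

    ∭_V (∇·F) dV = ∫_0^{2π} ∫_0^{π} ∫_0^{1} (24ρ (sqrt(2)sin(φ)sin(θ + π/4) + cos(φ))) · ρ^2 sin(φ) dρ dφ dθ.

Inner (ρ from 0 to 1): 6(sqrt(2)sin(φ)sin(θ + π/4) + cos(φ))sin(φ).
Middle (φ from 0 to π): 3sqrt(2)π sin(θ + π/4).
Outer (θ from 0 to 2π): 0.

Therefore ∯_{∂V} F · n dS = 0.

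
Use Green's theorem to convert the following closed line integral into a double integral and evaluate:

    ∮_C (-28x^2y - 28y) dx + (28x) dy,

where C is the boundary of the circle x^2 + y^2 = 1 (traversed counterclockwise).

Green's theorem converts the closed line integral into a double integral over the enclosed region D:

    ∮_C P dx + Q dy = ∬_D (∂Q/∂x - ∂P/∂y) dA.

Here P = -28x^2y - 28y, Q = 28x, so

    ∂Q/∂x = 28,    ∂P/∂y = -28x^2 - 28,
    ∂Q/∂x - ∂P/∂y = 28x^2 + 56.

D is the region x^2 + y^2 ≤ 1. Evaluating the double integral:

In polar coordinates (x = r cos θ, y = r sin θ, dA = r dr dθ) the integrand becomes 28r^2cos(θ)^2 + 56, so

    ∬_D (28x^2 + 56) dA = ∫_0^{2π} ∫_0^{1} (28r^2cos(θ)^2 + 56) · r dr dθ.

Inner (r from 0 to 1): 7cos(θ)^2 + 28.
Outer (θ from 0 to 2π): 63π.

Therefore ∮_C P dx + Q dy = 63π.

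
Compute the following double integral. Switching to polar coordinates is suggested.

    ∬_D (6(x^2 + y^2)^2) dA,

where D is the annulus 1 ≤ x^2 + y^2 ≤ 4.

The region D is 1 ≤ r ≤ 2, 0 ≤ θ ≤ 2π in polar coordinates, where x = r cos(θ), y = r sin(θ), and dA = r dr dθ.

Under the substitution, the integrand becomes 6r^4, so

    ∬_D (6(x^2 + y^2)^2) dA = ∫_{0}^{2π} ∫_{1}^{2} (6r^4) · r dr dθ.

Inner integral (in r): ∫_{1}^{2} (6r^4) · r dr = 63.

Outer integral (in θ): ∫_{0}^{2π} (63) dθ = 126π.

Therefore ∬_D (6(x^2 + y^2)^2) dA = 126π.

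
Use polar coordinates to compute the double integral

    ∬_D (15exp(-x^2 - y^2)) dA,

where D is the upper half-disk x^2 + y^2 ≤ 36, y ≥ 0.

The region D is 0 ≤ r ≤ 6, 0 ≤ θ ≤ π in polar coordinates, where x = r cos(θ), y = r sin(θ), and dA = r dr dθ.

Under the substitution, the integrand becomes 15exp(-r^2), so

    ∬_D (15exp(-x^2 - y^2)) dA = ∫_{0}^{π} ∫_{0}^{6} (15exp(-r^2)) · r dr dθ.

Inner integral (in r): ∫_{0}^{6} (15exp(-r^2)) · r dr = 15/2 - 15exp(-36)/2.

Outer integral (in θ): ∫_{0}^{π} (15/2 - 15exp(-36)/2) dθ = -15π (1 - exp(36))exp(-36)/2.

Therefore ∬_D (15exp(-x^2 - y^2)) dA = -15π (1 - exp(36))exp(-36)/2.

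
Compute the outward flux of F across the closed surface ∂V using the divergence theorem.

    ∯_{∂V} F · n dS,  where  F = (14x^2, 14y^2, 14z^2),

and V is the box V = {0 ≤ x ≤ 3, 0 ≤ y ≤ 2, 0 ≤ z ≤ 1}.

By the divergence theorem,

    ∯_{∂V} F · n dS = ∭_V (∇ · F) dV.

Compute the divergence:
    ∇ · F = ∂F_x/∂x + ∂F_y/∂y + ∂F_z/∂z = 28x + 28y + 28z.

V is a rectangular box, so dV = dx dy dz with 0 ≤ x ≤ 3, 0 ≤ y ≤ 2, 0 ≤ z ≤ 1.

Integrate (28x + 28y + 28z) over V as an iterated integral:

    ∭_V (∇·F) dV = ∫_0^{3} ∫_0^{2} ∫_0^{1} (28x + 28y + 28z) dz dy dx.

Inner (z from 0 to 1): 28x + 28y + 14.
Middle (y from 0 to 2): 56x + 84.
Outer (x from 0 to 3): 504.

Therefore ∯_{∂V} F · n dS = 504.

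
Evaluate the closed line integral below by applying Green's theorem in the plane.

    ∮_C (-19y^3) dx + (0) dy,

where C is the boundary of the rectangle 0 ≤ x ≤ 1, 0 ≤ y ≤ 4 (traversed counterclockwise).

Green's theorem converts the closed line integral into a double integral over the enclosed region D:

    ∮_C P dx + Q dy = ∬_D (∂Q/∂x - ∂P/∂y) dA.

Here P = -19y^3, Q = 0, so

    ∂Q/∂x = 0,    ∂P/∂y = -57y^2,
    ∂Q/∂x - ∂P/∂y = 57y^2.

D is the region 0 ≤ x ≤ 1, 0 ≤ y ≤ 4. Evaluating the double integral:

    ∬_D (57y^2) dA = ∫_0^{1} ∫_0^{4} (57y^2) dy dx.

Inner (y from 0 to 4): 1216.
Outer (x from 0 to 1): 1216.

Therefore ∮_C P dx + Q dy = 1216.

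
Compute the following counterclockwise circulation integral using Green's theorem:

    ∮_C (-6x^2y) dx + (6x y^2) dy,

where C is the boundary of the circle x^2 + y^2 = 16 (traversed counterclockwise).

Green's theorem converts the closed line integral into a double integral over the enclosed region D:

    ∮_C P dx + Q dy = ∬_D (∂Q/∂x - ∂P/∂y) dA.

Here P = -6x^2y, Q = 6x y^2, so

    ∂Q/∂x = 6y^2,    ∂P/∂y = -6x^2,
    ∂Q/∂x - ∂P/∂y = 6x^2 + 6y^2.

D is the region x^2 + y^2 ≤ 16. Evaluating the double integral:

In polar coordinates (x = r cos θ, y = r sin θ, dA = r dr dθ) the integrand becomes 6r^2, so

    ∬_D (6x^2 + 6y^2) dA = ∫_0^{2π} ∫_0^{4} (6r^2) · r dr dθ.

Inner (r from 0 to 4): 384.
Outer (θ from 0 to 2π): 768π.

Therefore ∮_C P dx + Q dy = 768π.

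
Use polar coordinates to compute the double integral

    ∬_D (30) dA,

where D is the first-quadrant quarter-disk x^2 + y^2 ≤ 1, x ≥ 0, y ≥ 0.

The region D is 0 ≤ r ≤ 1, 0 ≤ θ ≤ π/2 in polar coordinates, where x = r cos(θ), y = r sin(θ), and dA = r dr dθ.

Under the substitution, the integrand becomes 30, so

    ∬_D (30) dA = ∫_{0}^{π/2} ∫_{0}^{1} (30) · r dr dθ.

Inner integral (in r): ∫_{0}^{1} (30) · r dr = 15.

Outer integral (in θ): ∫_{0}^{π/2} (15) dθ = 15π/2.

Therefore ∬_D (30) dA = 15π/2.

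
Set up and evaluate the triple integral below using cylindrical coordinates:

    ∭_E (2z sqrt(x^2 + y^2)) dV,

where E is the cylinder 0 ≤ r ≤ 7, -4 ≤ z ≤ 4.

In cylindrical coordinates, x = r cos(θ), y = r sin(θ), z = z, and dV = r dr dθ dz.

The integrand becomes 2r z, so

    ∭_E (2z sqrt(x^2 + y^2)) dV = ∫_{0}^{2π} ∫_{0}^{7} ∫_{-4}^{4} (2r z) · r dz dr dθ.

Inner (z): 0.
Middle (r from 0 to 7): 0.
Outer (θ): 0.

Therefore the triple integral equals 0.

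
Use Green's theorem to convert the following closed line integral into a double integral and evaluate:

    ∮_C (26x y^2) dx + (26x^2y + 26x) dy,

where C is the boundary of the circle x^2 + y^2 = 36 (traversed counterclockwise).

Green's theorem converts the closed line integral into a double integral over the enclosed region D:

    ∮_C P dx + Q dy = ∬_D (∂Q/∂x - ∂P/∂y) dA.

Here P = 26x y^2, Q = 26x^2y + 26x, so

    ∂Q/∂x = 52x y + 26,    ∂P/∂y = 52x y,
    ∂Q/∂x - ∂P/∂y = 26.

D is the region x^2 + y^2 ≤ 36. Evaluating the double integral:

In polar coordinates (x = r cos θ, y = r sin θ, dA = r dr dθ) the integrand becomes 26, so

    ∬_D (26) dA = ∫_0^{2π} ∫_0^{6} (26) · r dr dθ.

Inner (r from 0 to 6): 468.
Outer (θ from 0 to 2π): 936π.

Therefore ∮_C P dx + Q dy = 936π.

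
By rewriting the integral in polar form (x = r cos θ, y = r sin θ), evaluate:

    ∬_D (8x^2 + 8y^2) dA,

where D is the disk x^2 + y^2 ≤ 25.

The region D is 0 ≤ r ≤ 5, 0 ≤ θ ≤ 2π in polar coordinates, where x = r cos(θ), y = r sin(θ), and dA = r dr dθ.

Under the substitution, the integrand becomes 8r^2, so

    ∬_D (8x^2 + 8y^2) dA = ∫_{0}^{2π} ∫_{0}^{5} (8r^2) · r dr dθ.

Inner integral (in r): ∫_{0}^{5} (8r^2) · r dr = 1250.

Outer integral (in θ): ∫_{0}^{2π} (1250) dθ = 2500π.

Therefore ∬_D (8x^2 + 8y^2) dA = 2500π.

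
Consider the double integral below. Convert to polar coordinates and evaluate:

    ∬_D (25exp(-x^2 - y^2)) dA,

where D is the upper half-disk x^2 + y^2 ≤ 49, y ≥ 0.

The region D is 0 ≤ r ≤ 7, 0 ≤ θ ≤ π in polar coordinates, where x = r cos(θ), y = r sin(θ), and dA = r dr dθ.

Under the substitution, the integrand becomes 25exp(-r^2), so

    ∬_D (25exp(-x^2 - y^2)) dA = ∫_{0}^{π} ∫_{0}^{7} (25exp(-r^2)) · r dr dθ.

Inner integral (in r): ∫_{0}^{7} (25exp(-r^2)) · r dr = 25/2 - 25exp(-49)/2.

Outer integral (in θ): ∫_{0}^{π} (25/2 - 25exp(-49)/2) dθ = -25π (1 - exp(49))exp(-49)/2.

Therefore ∬_D (25exp(-x^2 - y^2)) dA = -25π (1 - exp(49))exp(-49)/2.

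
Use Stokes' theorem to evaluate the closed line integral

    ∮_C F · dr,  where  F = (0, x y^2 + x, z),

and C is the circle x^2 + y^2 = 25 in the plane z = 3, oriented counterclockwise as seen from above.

Let S be the flat disk x^2 + y^2 ≤ 25 in the plane z = 3, with upward unit normal n̂ = ẑ. By Stokes' theorem,

    ∮_C F · dr = ∬_S (∇ × F) · n̂ dS = ∬_D (curl F)_z dA,

where D is the disk x^2 + y^2 ≤ 25.

Compute the curl of F = (0, x y^2 + x, z):
    (∇ × F)_x = ∂F_z/∂y - ∂F_y/∂z = 0,
    (∇ × F)_y = ∂F_x/∂z - ∂F_z/∂x = 0,
    (∇ × F)_z = ∂F_y/∂x - ∂F_x/∂y = y^2 + 1.

On z = 3, (curl F)_z = y^2 + 1.

Convert to polar (x = r cos θ, y = r sin θ, dA = r dr dθ); the integrand becomes r^2sin(θ)^2 + 1, so

    ∬_D (curl F)_z dA = ∫_0^{2π} ∫_0^{5} (r^2sin(θ)^2 + 1) · r dr dθ.

Inner (r from 0 to 5): 625sin(θ)^2/4 + 25/2.
Outer (θ from 0 to 2π): 725π/4.

Therefore ∮_C F · dr = 725π/4.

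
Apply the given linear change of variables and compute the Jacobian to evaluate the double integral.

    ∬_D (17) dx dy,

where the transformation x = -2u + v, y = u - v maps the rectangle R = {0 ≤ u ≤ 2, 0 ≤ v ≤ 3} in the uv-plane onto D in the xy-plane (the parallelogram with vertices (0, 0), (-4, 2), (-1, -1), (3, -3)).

Compute the Jacobian determinant of (x, y) with respect to (u, v):

    ∂(x,y)/∂(u,v) = | -2  1 | = (-2)(-1) - (1)(1) = 1.
                   | 1  -1 |

Its absolute value is |J| = 1 (the area scaling factor).

Substituting x = -2u + v, y = u - v into the integrand,

    17 → 17,

so the integral becomes

    ∬_R (17) · |J| du dv = ∫_0^2 ∫_0^3 (17) dv du.

Inner (v): 51.
Outer (u): 102.

Therefore ∬_D (17) dx dy = 102.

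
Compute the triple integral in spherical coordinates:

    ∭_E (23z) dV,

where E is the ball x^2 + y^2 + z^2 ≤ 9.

In spherical coordinates, x = ρ sin(φ) cos(θ), y = ρ sin(φ) sin(θ), z = ρ cos(φ), and dV = ρ^2 sin(φ) dρ dφ dθ.

The integrand becomes 23ρ cos(φ), so

    ∭_E (23z) dV = ∫_{0}^{2π} ∫_{0}^{π} ∫_{0}^{3} (23ρ cos(φ)) · ρ^2 sin(φ) dρ dφ dθ.

Inner (ρ): 1863sin(2φ)/8.
Middle (φ): 0.
Outer (θ): 0.

Therefore the triple integral equals 0.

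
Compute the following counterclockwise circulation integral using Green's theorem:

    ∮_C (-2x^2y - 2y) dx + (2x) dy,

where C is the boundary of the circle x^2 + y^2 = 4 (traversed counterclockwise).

Green's theorem converts the closed line integral into a double integral over the enclosed region D:

    ∮_C P dx + Q dy = ∬_D (∂Q/∂x - ∂P/∂y) dA.

Here P = -2x^2y - 2y, Q = 2x, so

    ∂Q/∂x = 2,    ∂P/∂y = -2x^2 - 2,
    ∂Q/∂x - ∂P/∂y = 2x^2 + 4.

D is the region x^2 + y^2 ≤ 4. Evaluating the double integral:

In polar coordinates (x = r cos θ, y = r sin θ, dA = r dr dθ) the integrand becomes 2r^2cos(θ)^2 + 4, so

    ∬_D (2x^2 + 4) dA = ∫_0^{2π} ∫_0^{2} (2r^2cos(θ)^2 + 4) · r dr dθ.

Inner (r from 0 to 2): 8cos(θ)^2 + 8.
Outer (θ from 0 to 2π): 24π.

Therefore ∮_C P dx + Q dy = 24π.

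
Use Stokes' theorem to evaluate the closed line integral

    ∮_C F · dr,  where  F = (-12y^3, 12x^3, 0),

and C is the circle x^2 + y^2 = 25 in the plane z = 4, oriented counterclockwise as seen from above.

Let S be the flat disk x^2 + y^2 ≤ 25 in the plane z = 4, with upward unit normal n̂ = ẑ. By Stokes' theorem,

    ∮_C F · dr = ∬_S (∇ × F) · n̂ dS = ∬_D (curl F)_z dA,

where D is the disk x^2 + y^2 ≤ 25.

Compute the curl of F = (-12y^3, 12x^3, 0):
    (∇ × F)_x = ∂F_z/∂y - ∂F_y/∂z = 0,
    (∇ × F)_y = ∂F_x/∂z - ∂F_z/∂x = 0,
    (∇ × F)_z = ∂F_y/∂x - ∂F_x/∂y = 36x^2 + 36y^2.

On z = 4, (curl F)_z = 36x^2 + 36y^2.

Convert to polar (x = r cos θ, y = r sin θ, dA = r dr dθ); the integrand becomes 36r^2, so

    ∬_D (curl F)_z dA = ∫_0^{2π} ∫_0^{5} (36r^2) · r dr dθ.

Inner (r from 0 to 5): 5625.
Outer (θ from 0 to 2π): 11250π.

Therefore ∮_C F · dr = 11250π.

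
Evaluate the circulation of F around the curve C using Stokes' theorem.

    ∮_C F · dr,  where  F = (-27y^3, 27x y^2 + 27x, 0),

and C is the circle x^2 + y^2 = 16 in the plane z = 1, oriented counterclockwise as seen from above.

Let S be the flat disk x^2 + y^2 ≤ 16 in the plane z = 1, with upward unit normal n̂ = ẑ. By Stokes' theorem,

    ∮_C F · dr = ∬_S (∇ × F) · n̂ dS = ∬_D (curl F)_z dA,

where D is the disk x^2 + y^2 ≤ 16.

Compute the curl of F = (-27y^3, 27x y^2 + 27x, 0):
    (∇ × F)_x = ∂F_z/∂y - ∂F_y/∂z = 0,
    (∇ × F)_y = ∂F_x/∂z - ∂F_z/∂x = 0,
    (∇ × F)_z = ∂F_y/∂x - ∂F_x/∂y = 108y^2 + 27.

On z = 1, (curl F)_z = 108y^2 + 27.

Convert to polar (x = r cos θ, y = r sin θ, dA = r dr dθ); the integrand becomes 108r^2sin(θ)^2 + 27, so

    ∬_D (curl F)_z dA = ∫_0^{2π} ∫_0^{4} (108r^2sin(θ)^2 + 27) · r dr dθ.

Inner (r from 0 to 4): 6912sin(θ)^2 + 216.
Outer (θ from 0 to 2π): 7344π.

Therefore ∮_C F · dr = 7344π.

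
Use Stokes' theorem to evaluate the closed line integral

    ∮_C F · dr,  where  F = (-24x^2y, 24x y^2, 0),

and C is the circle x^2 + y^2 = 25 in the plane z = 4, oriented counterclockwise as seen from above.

Let S be the flat disk x^2 + y^2 ≤ 25 in the plane z = 4, with upward unit normal n̂ = ẑ. By Stokes' theorem,

    ∮_C F · dr = ∬_S (∇ × F) · n̂ dS = ∬_D (curl F)_z dA,

where D is the disk x^2 + y^2 ≤ 25.

Compute the curl of F = (-24x^2y, 24x y^2, 0):
    (∇ × F)_x = ∂F_z/∂y - ∂F_y/∂z = 0,
    (∇ × F)_y = ∂F_x/∂z - ∂F_z/∂x = 0,
    (∇ × F)_z = ∂F_y/∂x - ∂F_x/∂y = 24x^2 + 24y^2.

On z = 4, (curl F)_z = 24x^2 + 24y^2.

Convert to polar (x = r cos θ, y = r sin θ, dA = r dr dθ); the integrand becomes 24r^2, so

    ∬_D (curl F)_z dA = ∫_0^{2π} ∫_0^{5} (24r^2) · r dr dθ.

Inner (r from 0 to 5): 3750.
Outer (θ from 0 to 2π): 7500π.

Therefore ∮_C F · dr = 7500π.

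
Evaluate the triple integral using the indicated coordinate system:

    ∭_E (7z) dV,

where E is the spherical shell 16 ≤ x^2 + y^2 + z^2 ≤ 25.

In spherical coordinates, x = ρ sin(φ) cos(θ), y = ρ sin(φ) sin(θ), z = ρ cos(φ), and dV = ρ^2 sin(φ) dρ dφ dθ.

The integrand becomes 7ρ cos(φ), so

    ∭_E (7z) dV = ∫_{0}^{2π} ∫_{0}^{π} ∫_{4}^{5} (7ρ cos(φ)) · ρ^2 sin(φ) dρ dφ dθ.

Inner (ρ): 2583sin(2φ)/8.
Middle (φ): 0.
Outer (θ): 0.

Therefore the triple integral equals 0.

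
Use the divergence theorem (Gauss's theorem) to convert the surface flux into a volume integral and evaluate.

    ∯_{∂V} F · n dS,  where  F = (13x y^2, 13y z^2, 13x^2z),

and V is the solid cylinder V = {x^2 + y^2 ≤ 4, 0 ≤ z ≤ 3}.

By the divergence theorem,

    ∯_{∂V} F · n dS = ∭_V (∇ · F) dV.

Compute the divergence:
    ∇ · F = ∂F_x/∂x + ∂F_y/∂y + ∂F_z/∂z = 13y^2 + 13z^2 + 13x^2 = 13x^2 + 13y^2 + 13z^2.

In cylindrical coordinates, x = r cos(θ), y = r sin(θ), z = z, dV = r dr dθ dz, with 0 ≤ r ≤ 2, 0 ≤ θ ≤ 2π, 0 ≤ z ≤ 3.

The integrand, after substitution and multiplying by the volume element, becomes (13r^2 + 13z^2) · r, so

    ∭_V (∇·F) dV = ∫_0^{2π} ∫_0^{2} ∫_0^{3} (13r^2 + 13z^2) · r dz dr dθ.

Inner (z from 0 to 3): 39r (r^2 + 3).
Middle (r from 0 to 2): 390.
Outer (θ from 0 to 2π): 780π.

Therefore ∯_{∂V} F · n dS = 780π.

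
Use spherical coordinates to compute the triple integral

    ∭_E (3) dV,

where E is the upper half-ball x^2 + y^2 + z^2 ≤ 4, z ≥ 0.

In spherical coordinates, x = ρ sin(φ) cos(θ), y = ρ sin(φ) sin(θ), z = ρ cos(φ), and dV = ρ^2 sin(φ) dρ dφ dθ.

The integrand becomes 3, so

    ∭_E (3) dV = ∫_{0}^{2π} ∫_{0}^{π/2} ∫_{0}^{2} (3) · ρ^2 sin(φ) dρ dφ dθ.

Inner (ρ): 8sin(φ).
Middle (φ): 8.
Outer (θ): 16π.

Therefore the triple integral equals 16π.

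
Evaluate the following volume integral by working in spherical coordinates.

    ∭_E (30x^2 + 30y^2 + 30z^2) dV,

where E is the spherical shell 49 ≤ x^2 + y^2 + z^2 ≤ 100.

In spherical coordinates, x = ρ sin(φ) cos(θ), y = ρ sin(φ) sin(θ), z = ρ cos(φ), and dV = ρ^2 sin(φ) dρ dφ dθ.

The integrand becomes 30ρ^2, so

    ∭_E (30x^2 + 30y^2 + 30z^2) dV = ∫_{0}^{2π} ∫_{0}^{π} ∫_{7}^{10} (30ρ^2) · ρ^2 sin(φ) dρ dφ dθ.

Inner (ρ): 499158sin(φ).
Middle (φ): 998316.
Outer (θ): 1996632π.

Therefore the triple integral equals 1996632π.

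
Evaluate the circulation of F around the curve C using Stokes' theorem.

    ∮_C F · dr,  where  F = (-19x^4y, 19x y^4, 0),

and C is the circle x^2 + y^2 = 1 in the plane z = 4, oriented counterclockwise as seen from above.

Let S be the flat disk x^2 + y^2 ≤ 1 in the plane z = 4, with upward unit normal n̂ = ẑ. By Stokes' theorem,

    ∮_C F · dr = ∬_S (∇ × F) · n̂ dS = ∬_D (curl F)_z dA,

where D is the disk x^2 + y^2 ≤ 1.

Compute the curl of F = (-19x^4y, 19x y^4, 0):
    (∇ × F)_x = ∂F_z/∂y - ∂F_y/∂z = 0,
    (∇ × F)_y = ∂F_x/∂z - ∂F_z/∂x = 0,
    (∇ × F)_z = ∂F_y/∂x - ∂F_x/∂y = 19x^4 + 19y^4.

On z = 4, (curl F)_z = 19x^4 + 19y^4.

Convert to polar (x = r cos θ, y = r sin θ, dA = r dr dθ); the integrand becomes 19r^4(sin(θ)^4 + cos(θ)^4), so

    ∬_D (curl F)_z dA = ∫_0^{2π} ∫_0^{1} (19r^4(sin(θ)^4 + cos(θ)^4)) · r dr dθ.

Inner (r from 0 to 1): 19sin(θ)^4/6 + 19cos(θ)^4/6.
Outer (θ from 0 to 2π): 19π/4.

Therefore ∮_C F · dr = 19π/4.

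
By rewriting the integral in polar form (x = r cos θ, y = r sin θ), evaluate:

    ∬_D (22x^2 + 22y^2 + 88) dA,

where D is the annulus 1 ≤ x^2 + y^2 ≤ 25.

The region D is 1 ≤ r ≤ 5, 0 ≤ θ ≤ 2π in polar coordinates, where x = r cos(θ), y = r sin(θ), and dA = r dr dθ.

Under the substitution, the integrand becomes 22r^2 + 88, so

    ∬_D (22x^2 + 22y^2 + 88) dA = ∫_{0}^{2π} ∫_{1}^{5} (22r^2 + 88) · r dr dθ.

Inner integral (in r): ∫_{1}^{5} (22r^2 + 88) · r dr = 4488.

Outer integral (in θ): ∫_{0}^{2π} (4488) dθ = 8976π.

Therefore ∬_D (22x^2 + 22y^2 + 88) dA = 8976π.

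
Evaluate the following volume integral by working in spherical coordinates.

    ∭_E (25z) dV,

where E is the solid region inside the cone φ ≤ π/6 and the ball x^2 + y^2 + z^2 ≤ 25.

In spherical coordinates, x = ρ sin(φ) cos(θ), y = ρ sin(φ) sin(θ), z = ρ cos(φ), and dV = ρ^2 sin(φ) dρ dφ dθ.

The integrand becomes 25ρ cos(φ), so

    ∭_E (25z) dV = ∫_{0}^{2π} ∫_{0}^{π/6} ∫_{0}^{5} (25ρ cos(φ)) · ρ^2 sin(φ) dρ dφ dθ.

Inner (ρ): 15625sin(2φ)/8.
Middle (φ): 15625/32.
Outer (θ): 15625π/16.

Therefore the triple integral equals 15625π/16.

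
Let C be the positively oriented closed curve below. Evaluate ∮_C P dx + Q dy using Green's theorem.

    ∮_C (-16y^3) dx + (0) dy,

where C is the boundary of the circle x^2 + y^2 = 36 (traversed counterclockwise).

Green's theorem converts the closed line integral into a double integral over the enclosed region D:

    ∮_C P dx + Q dy = ∬_D (∂Q/∂x - ∂P/∂y) dA.

Here P = -16y^3, Q = 0, so

    ∂Q/∂x = 0,    ∂P/∂y = -48y^2,
    ∂Q/∂x - ∂P/∂y = 48y^2.

D is the region x^2 + y^2 ≤ 36. Evaluating the double integral:

In polar coordinates (x = r cos θ, y = r sin θ, dA = r dr dθ) the integrand becomes 48r^2sin(θ)^2, so

    ∬_D (48y^2) dA = ∫_0^{2π} ∫_0^{6} (48r^2sin(θ)^2) · r dr dθ.

Inner (r from 0 to 6): 15552sin(θ)^2.
Outer (θ from 0 to 2π): 15552π.

Therefore ∮_C P dx + Q dy = 15552π.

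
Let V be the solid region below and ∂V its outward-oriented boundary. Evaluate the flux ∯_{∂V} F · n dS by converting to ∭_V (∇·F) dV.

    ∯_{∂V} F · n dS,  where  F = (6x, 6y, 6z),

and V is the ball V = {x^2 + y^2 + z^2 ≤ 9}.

By the divergence theorem,

    ∯_{∂V} F · n dS = ∭_V (∇ · F) dV.

Compute the divergence:
    ∇ · F = ∂F_x/∂x + ∂F_y/∂y + ∂F_z/∂z = 6 + 6 + 6 = 18.

In spherical coordinates, x = ρ sin(φ) cos(θ), y = ρ sin(φ) sin(θ), z = ρ cos(φ), dV = ρ^2 sin(φ) dρ dφ dθ, with 0 ≤ ρ ≤ 3, 0 ≤ φ ≤ π, 0 ≤ θ ≤ 2π.

The integrand, after substitution and multiplying by the volume element, becomes (18) · ρ^2 sin(φ), so

    ∭_V (∇·F) dV = ∫_0^{2π} ∫_0^{π} ∫_0^{3} (18) · ρ^2 sin(φ) dρ dφ dθ.

Inner (ρ from 0 to 3): 162sin(φ).
Middle (φ from 0 to π): 324.
Outer (θ from 0 to 2π): 648π.

Therefore ∯_{∂V} F · n dS = 648π.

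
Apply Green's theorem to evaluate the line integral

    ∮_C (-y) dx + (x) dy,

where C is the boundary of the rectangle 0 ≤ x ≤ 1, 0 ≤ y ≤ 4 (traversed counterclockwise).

Green's theorem converts the closed line integral into a double integral over the enclosed region D:

    ∮_C P dx + Q dy = ∬_D (∂Q/∂x - ∂P/∂y) dA.

Here P = -y, Q = x, so

    ∂Q/∂x = 1,    ∂P/∂y = -1,
    ∂Q/∂x - ∂P/∂y = 2.

D is the region 0 ≤ x ≤ 1, 0 ≤ y ≤ 4. Evaluating the double integral:

    ∬_D (2) dA = ∫_0^{1} ∫_0^{4} (2) dy dx.

Inner (y from 0 to 4): 8.
Outer (x from 0 to 1): 8.

Therefore ∮_C P dx + Q dy = 8.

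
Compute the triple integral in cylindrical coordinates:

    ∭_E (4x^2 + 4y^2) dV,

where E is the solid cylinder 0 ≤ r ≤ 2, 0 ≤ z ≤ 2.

In cylindrical coordinates, x = r cos(θ), y = r sin(θ), z = z, and dV = r dr dθ dz.

The integrand becomes 4r^2, so

    ∭_E (4x^2 + 4y^2) dV = ∫_{0}^{2π} ∫_{0}^{2} ∫_{0}^{2} (4r^2) · r dz dr dθ.

Inner (z): 8r^3.
Middle (r from 0 to 2): 32.
Outer (θ): 64π.

Therefore the triple integral equals 64π.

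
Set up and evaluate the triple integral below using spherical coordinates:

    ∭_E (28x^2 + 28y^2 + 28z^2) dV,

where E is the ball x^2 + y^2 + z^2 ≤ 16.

In spherical coordinates, x = ρ sin(φ) cos(θ), y = ρ sin(φ) sin(θ), z = ρ cos(φ), and dV = ρ^2 sin(φ) dρ dφ dθ.

The integrand becomes 28ρ^2, so

    ∭_E (28x^2 + 28y^2 + 28z^2) dV = ∫_{0}^{2π} ∫_{0}^{π} ∫_{0}^{4} (28ρ^2) · ρ^2 sin(φ) dρ dφ dθ.

Inner (ρ): 28672sin(φ)/5.
Middle (φ): 57344/5.
Outer (θ): 114688π/5.

Therefore the triple integral equals 114688π/5.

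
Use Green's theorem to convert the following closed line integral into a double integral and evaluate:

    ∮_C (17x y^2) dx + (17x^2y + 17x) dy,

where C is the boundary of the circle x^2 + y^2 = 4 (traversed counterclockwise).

Green's theorem converts the closed line integral into a double integral over the enclosed region D:

    ∮_C P dx + Q dy = ∬_D (∂Q/∂x - ∂P/∂y) dA.

Here P = 17x y^2, Q = 17x^2y + 17x, so

    ∂Q/∂x = 34x y + 17,    ∂P/∂y = 34x y,
    ∂Q/∂x - ∂P/∂y = 17.

D is the region x^2 + y^2 ≤ 4. Evaluating the double integral:

In polar coordinates (x = r cos θ, y = r sin θ, dA = r dr dθ) the integrand becomes 17, so

    ∬_D (17) dA = ∫_0^{2π} ∫_0^{2} (17) · r dr dθ.

Inner (r from 0 to 2): 34.
Outer (θ from 0 to 2π): 68π.

Therefore ∮_C P dx + Q dy = 68π.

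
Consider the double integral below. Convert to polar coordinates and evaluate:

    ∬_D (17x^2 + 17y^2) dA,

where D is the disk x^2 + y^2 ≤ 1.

The region D is 0 ≤ r ≤ 1, 0 ≤ θ ≤ 2π in polar coordinates, where x = r cos(θ), y = r sin(θ), and dA = r dr dθ.

Under the substitution, the integrand becomes 17r^2, so

    ∬_D (17x^2 + 17y^2) dA = ∫_{0}^{2π} ∫_{0}^{1} (17r^2) · r dr dθ.

Inner integral (in r): ∫_{0}^{1} (17r^2) · r dr = 17/4.

Outer integral (in θ): ∫_{0}^{2π} (17/4) dθ = 17π/2.

Therefore ∬_D (17x^2 + 17y^2) dA = 17π/2.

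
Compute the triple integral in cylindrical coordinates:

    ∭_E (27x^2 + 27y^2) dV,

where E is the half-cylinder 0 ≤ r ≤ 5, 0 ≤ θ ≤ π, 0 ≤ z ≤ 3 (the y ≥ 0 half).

In cylindrical coordinates, x = r cos(θ), y = r sin(θ), z = z, and dV = r dr dθ dz.

The integrand becomes 27r^2, so

    ∭_E (27x^2 + 27y^2) dV = ∫_{0}^{π} ∫_{0}^{5} ∫_{0}^{3} (27r^2) · r dz dr dθ.

Inner (z): 81r^3.
Middle (r from 0 to 5): 50625/4.
Outer (θ): 50625π/4.

Therefore the triple integral equals 50625π/4.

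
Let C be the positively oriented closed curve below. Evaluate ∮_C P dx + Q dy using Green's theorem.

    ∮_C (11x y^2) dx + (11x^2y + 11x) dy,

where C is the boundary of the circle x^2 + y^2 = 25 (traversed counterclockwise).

Green's theorem converts the closed line integral into a double integral over the enclosed region D:

    ∮_C P dx + Q dy = ∬_D (∂Q/∂x - ∂P/∂y) dA.

Here P = 11x y^2, Q = 11x^2y + 11x, so

    ∂Q/∂x = 22x y + 11,    ∂P/∂y = 22x y,
    ∂Q/∂x - ∂P/∂y = 11.

D is the region x^2 + y^2 ≤ 25. Evaluating the double integral:

In polar coordinates (x = r cos θ, y = r sin θ, dA = r dr dθ) the integrand becomes 11, so

    ∬_D (11) dA = ∫_0^{2π} ∫_0^{5} (11) · r dr dθ.

Inner (r from 0 to 5): 275/2.
Outer (θ from 0 to 2π): 275π.

Therefore ∮_C P dx + Q dy = 275π.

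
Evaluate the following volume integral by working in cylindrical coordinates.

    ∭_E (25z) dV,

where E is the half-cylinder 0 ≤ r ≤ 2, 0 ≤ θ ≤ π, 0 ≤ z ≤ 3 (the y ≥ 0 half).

In cylindrical coordinates, x = r cos(θ), y = r sin(θ), z = z, and dV = r dr dθ dz.

The integrand becomes 25z, so

    ∭_E (25z) dV = ∫_{0}^{π} ∫_{0}^{2} ∫_{0}^{3} (25z) · r dz dr dθ.

Inner (z): 225r/2.
Middle (r from 0 to 2): 225.
Outer (θ): 225π.

Therefore the triple integral equals 225π.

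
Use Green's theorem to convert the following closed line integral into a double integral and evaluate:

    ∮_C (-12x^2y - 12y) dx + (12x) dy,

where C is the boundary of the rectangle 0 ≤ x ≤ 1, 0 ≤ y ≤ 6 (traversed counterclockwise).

Green's theorem converts the closed line integral into a double integral over the enclosed region D:

    ∮_C P dx + Q dy = ∬_D (∂Q/∂x - ∂P/∂y) dA.

Here P = -12x^2y - 12y, Q = 12x, so

    ∂Q/∂x = 12,    ∂P/∂y = -12x^2 - 12,
    ∂Q/∂x - ∂P/∂y = 12x^2 + 24.

D is the region 0 ≤ x ≤ 1, 0 ≤ y ≤ 6. Evaluating the double integral:

    ∬_D (12x^2 + 24) dA = ∫_0^{1} ∫_0^{6} (12x^2 + 24) dy dx.

Inner (y from 0 to 6): 72x^2 + 144.
Outer (x from 0 to 1): 168.

Therefore ∮_C P dx + Q dy = 168.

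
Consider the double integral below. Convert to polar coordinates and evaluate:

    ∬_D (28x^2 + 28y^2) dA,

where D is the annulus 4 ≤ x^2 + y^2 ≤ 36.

The region D is 2 ≤ r ≤ 6, 0 ≤ θ ≤ 2π in polar coordinates, where x = r cos(θ), y = r sin(θ), and dA = r dr dθ.

Under the substitution, the integrand becomes 28r^2, so

    ∬_D (28x^2 + 28y^2) dA = ∫_{0}^{2π} ∫_{2}^{6} (28r^2) · r dr dθ.

Inner integral (in r): ∫_{2}^{6} (28r^2) · r dr = 8960.

Outer integral (in θ): ∫_{0}^{2π} (8960) dθ = 17920π.

Therefore ∬_D (28x^2 + 28y^2) dA = 17920π.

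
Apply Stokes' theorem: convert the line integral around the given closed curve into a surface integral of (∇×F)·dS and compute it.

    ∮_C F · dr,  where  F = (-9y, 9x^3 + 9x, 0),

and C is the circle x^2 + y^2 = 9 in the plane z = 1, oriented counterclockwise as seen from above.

Let S be the flat disk x^2 + y^2 ≤ 9 in the plane z = 1, with upward unit normal n̂ = ẑ. By Stokes' theorem,

    ∮_C F · dr = ∬_S (∇ × F) · n̂ dS = ∬_D (curl F)_z dA,

where D is the disk x^2 + y^2 ≤ 9.

Compute the curl of F = (-9y, 9x^3 + 9x, 0):
    (∇ × F)_x = ∂F_z/∂y - ∂F_y/∂z = 0,
    (∇ × F)_y = ∂F_x/∂z - ∂F_z/∂x = 0,
    (∇ × F)_z = ∂F_y/∂x - ∂F_x/∂y = 27x^2 + 18.

On z = 1, (curl F)_z = 27x^2 + 18.

Convert to polar (x = r cos θ, y = r sin θ, dA = r dr dθ); the integrand becomes 27r^2cos(θ)^2 + 18, so

    ∬_D (curl F)_z dA = ∫_0^{2π} ∫_0^{3} (27r^2cos(θ)^2 + 18) · r dr dθ.

Inner (r from 0 to 3): 2187cos(θ)^2/4 + 81.
Outer (θ from 0 to 2π): 2835π/4.

Therefore ∮_C F · dr = 2835π/4.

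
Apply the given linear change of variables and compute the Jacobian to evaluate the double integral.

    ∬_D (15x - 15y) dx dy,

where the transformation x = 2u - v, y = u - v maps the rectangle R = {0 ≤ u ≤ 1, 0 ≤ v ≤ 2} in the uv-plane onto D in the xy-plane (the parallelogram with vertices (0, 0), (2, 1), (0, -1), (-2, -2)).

Compute the Jacobian determinant of (x, y) with respect to (u, v):

    ∂(x,y)/∂(u,v) = | 2  -1 | = (2)(-1) - (-1)(1) = -1.
                   | 1  -1 |

Its absolute value is |J| = 1 (the area scaling factor).

Substituting x = 2u - v, y = u - v into the integrand,

    15x - 15y → 15u,

so the integral becomes

    ∬_R (15u) · |J| du dv = ∫_0^1 ∫_0^2 (15u) dv du.

Inner (v): 30u.
Outer (u): 15.

Therefore ∬_D (15x - 15y) dx dy = 15.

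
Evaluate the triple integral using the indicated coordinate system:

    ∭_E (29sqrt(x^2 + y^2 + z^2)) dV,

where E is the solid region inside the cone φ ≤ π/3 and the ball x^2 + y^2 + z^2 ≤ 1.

In spherical coordinates, x = ρ sin(φ) cos(θ), y = ρ sin(φ) sin(θ), z = ρ cos(φ), and dV = ρ^2 sin(φ) dρ dφ dθ.

The integrand becomes 29ρ, so

    ∭_E (29sqrt(x^2 + y^2 + z^2)) dV = ∫_{0}^{2π} ∫_{0}^{π/3} ∫_{0}^{1} (29ρ) · ρ^2 sin(φ) dρ dφ dθ.

Inner (ρ): 29sin(φ)/4.
Middle (φ): 29/8.
Outer (θ): 29π/4.

Therefore the triple integral equals 29π/4.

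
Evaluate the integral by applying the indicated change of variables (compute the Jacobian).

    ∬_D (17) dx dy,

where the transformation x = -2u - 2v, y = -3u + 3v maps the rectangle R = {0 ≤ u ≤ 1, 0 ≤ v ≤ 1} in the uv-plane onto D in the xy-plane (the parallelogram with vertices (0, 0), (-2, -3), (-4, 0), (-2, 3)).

Compute the Jacobian determinant of (x, y) with respect to (u, v):

    ∂(x,y)/∂(u,v) = | -2  -2 | = (-2)(3) - (-2)(-3) = -12.
                   | -3  3 |

Its absolute value is |J| = 12 (the area scaling factor).

Substituting x = -2u - 2v, y = -3u + 3v into the integrand,

    17 → 17,

so the integral becomes

    ∬_R (17) · |J| du dv = ∫_0^1 ∫_0^1 (204) dv du.

Inner (v): 204.
Outer (u): 204.

Therefore ∬_D (17) dx dy = 204.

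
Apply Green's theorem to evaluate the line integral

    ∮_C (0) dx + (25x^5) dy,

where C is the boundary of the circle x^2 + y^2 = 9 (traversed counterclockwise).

Green's theorem converts the closed line integral into a double integral over the enclosed region D:

    ∮_C P dx + Q dy = ∬_D (∂Q/∂x - ∂P/∂y) dA.

Here P = 0, Q = 25x^5, so

    ∂Q/∂x = 125x^4,    ∂P/∂y = 0,
    ∂Q/∂x - ∂P/∂y = 125x^4.

D is the region x^2 + y^2 ≤ 9. Evaluating the double integral:

In polar coordinates (x = r cos θ, y = r sin θ, dA = r dr dθ) the integrand becomes 125r^4cos(θ)^4, so

    ∬_D (125x^4) dA = ∫_0^{2π} ∫_0^{3} (125r^4cos(θ)^4) · r dr dθ.

Inner (r from 0 to 3): 30375cos(θ)^4/2.
Outer (θ from 0 to 2π): 91125π/8.

Therefore ∮_C P dx + Q dy = 91125π/8.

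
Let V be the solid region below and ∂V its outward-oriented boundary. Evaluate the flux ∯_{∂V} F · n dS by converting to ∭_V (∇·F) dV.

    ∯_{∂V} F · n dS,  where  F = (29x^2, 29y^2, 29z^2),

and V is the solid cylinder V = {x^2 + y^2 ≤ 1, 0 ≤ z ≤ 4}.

By the divergence theorem,

    ∯_{∂V} F · n dS = ∭_V (∇ · F) dV.

Compute the divergence:
    ∇ · F = ∂F_x/∂x + ∂F_y/∂y + ∂F_z/∂z = 58x + 58y + 58z.

In cylindrical coordinates, x = r cos(θ), y = r sin(θ), z = z, dV = r dr dθ dz, with 0 ≤ r ≤ 1, 0 ≤ θ ≤ 2π, 0 ≤ z ≤ 4.

The integrand, after substitution and multiplying by the volume element, becomes (58sqrt(2)r sin(θ + π/4) + 58z) · r, so

    ∭_V (∇·F) dV = ∫_0^{2π} ∫_0^{1} ∫_0^{4} (58sqrt(2)r sin(θ + π/4) + 58z) · r dz dr dθ.

Inner (z from 0 to 4): 232r (sqrt(2)r sin(θ + π/4) + 2).
Middle (r from 0 to 1): 232sqrt(2)sin(θ + π/4)/3 + 232.
Outer (θ from 0 to 2π): 464π.

Therefore ∯_{∂V} F · n dS = 464π.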